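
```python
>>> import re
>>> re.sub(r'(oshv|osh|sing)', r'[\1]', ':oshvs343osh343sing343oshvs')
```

':[oshv]s343[osh]343[sing]343[oshv]s'

`|` is ordered: at each position the engine commits to the first alternative that works.
Each match is replaced using the text its own group 1 captured.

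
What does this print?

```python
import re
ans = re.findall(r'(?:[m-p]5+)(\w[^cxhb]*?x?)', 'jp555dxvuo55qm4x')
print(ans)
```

The pattern matches a character in [m-p], then one or more of a literal '5' (non-capturing group); then a word character, then zero or more of any character except [cxhb] (lazy), then optionally a literal 'x' (captured).
Scanning left to right: at [1:7] match 'p555dx', group 1 = 'dx'; at [9:13] match 'o55q', group 1 = 'q'.
With a single group, `findall` returns only what that group captured — 2 items.

['dx', 'q']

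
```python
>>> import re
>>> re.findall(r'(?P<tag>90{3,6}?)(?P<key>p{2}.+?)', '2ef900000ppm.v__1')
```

[('900000', 'ppm')]

The `?` after the quantifier makes it lazy — it takes as little as possible before letting the rest of the pattern try.
2 groups means the one result is a tuple of 2 captured strings — 1 here.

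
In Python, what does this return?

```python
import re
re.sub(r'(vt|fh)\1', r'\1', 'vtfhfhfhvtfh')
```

'vtfhfhvtfh'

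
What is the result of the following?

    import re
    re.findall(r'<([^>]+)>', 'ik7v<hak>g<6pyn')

['hak']

`findall` collects group 1 from the one match (1 total).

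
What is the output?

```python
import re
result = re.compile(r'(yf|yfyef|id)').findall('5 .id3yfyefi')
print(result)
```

`|` is ordered: at each position the engine commits to the first alternative that works.
Matches: at [3:5] match 'id', group 1 = 'id'; at [6:8] match 'yf', group 1 = 'yf'.
With a single group, `findall` returns only what that group captured — 2 items.

['id', 'yf']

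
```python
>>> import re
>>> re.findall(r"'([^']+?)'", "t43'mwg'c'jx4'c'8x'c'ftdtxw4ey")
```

Walking the string: at [3:8] match "'mwg'", group 1 = 'mwg'; at [9:14] match "'jx4'", group 1 = 'jx4'; at [15:19] match "'8x'", group 1 = '8x'.
With a single group, `findall` returns only what that group captured — 3 items.

['mwg', 'jx4', '8x']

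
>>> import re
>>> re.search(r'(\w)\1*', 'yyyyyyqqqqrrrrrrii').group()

After group 1 captures some text, `\1` only succeeds where that same text appears again.
The match spans [0:6] → 'yyyyyy'.

'yyyyyy'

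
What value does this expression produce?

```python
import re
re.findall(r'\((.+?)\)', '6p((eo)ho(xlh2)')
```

['(eo', 'xlh2']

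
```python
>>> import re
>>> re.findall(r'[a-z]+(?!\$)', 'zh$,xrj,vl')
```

['z', 'xrj', 'vl']

`(?!…)`/`(?<!…)` only lets a position through if the neighbouring text does NOT match; no characters are consumed.
Since nothing is captured, `findall` lists the 3 matched substrings directly.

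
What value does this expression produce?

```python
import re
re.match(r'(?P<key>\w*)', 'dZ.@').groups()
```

The match spans [0:2] → 'dZ'.
Captured: group 1 = 'dZ'.

('dZ',)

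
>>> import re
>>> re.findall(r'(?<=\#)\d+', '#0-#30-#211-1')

['0', '30', '211']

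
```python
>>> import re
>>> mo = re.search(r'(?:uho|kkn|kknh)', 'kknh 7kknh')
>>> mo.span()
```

The regex engine tests alternatives in the order written; an earlier branch that matches wins even if a later one would match more.
`re.search` tries every starting position until one works.
The match spans [0:3] → 'kkn'.

(0, 3)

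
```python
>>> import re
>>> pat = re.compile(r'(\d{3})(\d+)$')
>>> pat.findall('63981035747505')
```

The pattern matches exactly 3 of a digit (captured); then one or more of a digit (captured); then anchored at the end.
Matches: at [0:14] match '63981035747505', groups = ('639', '81035747505').
2 groups means the one result is a tuple of 2 captured strings — 1 here.

[('639', '81035747505')]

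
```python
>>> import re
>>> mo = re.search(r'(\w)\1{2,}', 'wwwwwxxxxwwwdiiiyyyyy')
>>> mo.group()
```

`\1` is not a pattern — it's the concrete string captured by group 1, re-applied verbatim.
The match spans [0:5] → 'wwwww'.

'wwwww'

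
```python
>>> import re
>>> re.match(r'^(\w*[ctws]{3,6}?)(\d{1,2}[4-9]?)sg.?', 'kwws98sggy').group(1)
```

'kwws'

The match spans [0:9] → 'kwws98sgg'.
Captured: group 1 = 'kwws', group 2 = '98'.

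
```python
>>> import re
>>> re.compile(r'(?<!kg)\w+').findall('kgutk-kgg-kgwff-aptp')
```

['kgutk', 'kgg', 'kgwff', 'aptp']

`(?!…)`/`(?<!…)` only lets a position through if the neighbouring text does NOT match; no characters are consumed.
Scanning left to right: at [0:5] → 'kgutk'; at [6:9] → 'kgg'; at [10:15] → 'kgwff'; at [16:20] → 'aptp'.
With no groups in the pattern, `findall` gives back each whole match — 4 here.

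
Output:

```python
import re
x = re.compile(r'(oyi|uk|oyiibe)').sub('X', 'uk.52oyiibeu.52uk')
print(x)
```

X.52Xibeu.52X

Branches in `(...|...)` are attempted left-to-right; the first branch that allows the whole pattern to succeed is taken.
Each match is replaced by 'X'.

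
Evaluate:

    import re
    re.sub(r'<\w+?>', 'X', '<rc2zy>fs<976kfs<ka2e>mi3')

Each match is replaced by 'X'.

'Xfs<976kfsXmi3'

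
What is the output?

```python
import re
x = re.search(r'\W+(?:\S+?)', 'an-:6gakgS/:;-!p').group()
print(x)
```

-:6

Pattern: one or more of a non-word character; then one or more of a non-whitespace character (lazy) (non-capturing group).
Because the quantifier is non-greedy, it stops expanding at the earliest point where the rest of the pattern can succeed.
`re.search` scans for the first position where the pattern succeeds.
The match spans [2:5] → '-:6'.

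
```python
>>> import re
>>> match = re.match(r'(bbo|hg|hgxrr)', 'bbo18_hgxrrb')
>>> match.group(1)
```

'bbo'

The match spans [0:3] → 'bbo'.
Captured: group 1 = 'bbo'.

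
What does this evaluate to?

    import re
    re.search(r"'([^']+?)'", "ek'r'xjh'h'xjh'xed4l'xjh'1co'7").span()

(2, 5)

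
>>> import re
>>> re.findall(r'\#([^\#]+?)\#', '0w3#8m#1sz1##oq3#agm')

One capturing group, so `findall` returns just the captured substring from each match — 2 in all.

['8m', 'oq3']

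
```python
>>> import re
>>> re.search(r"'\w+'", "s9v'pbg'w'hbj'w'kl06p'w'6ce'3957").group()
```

"'pbg'"

`re.search` tries every starting position until one works.
The match spans [3:8] → "'pbg'".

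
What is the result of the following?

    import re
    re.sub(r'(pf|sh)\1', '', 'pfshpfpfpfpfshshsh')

A backreference is literal: `\1` must see the identical characters the first group matched.
Matches: at [4:8] → 'pfpf'; at [8:12] → 'pfpf'; at [12:16] → 'shsh'.
Every occurrence is swapped for ''.

'pfshsh'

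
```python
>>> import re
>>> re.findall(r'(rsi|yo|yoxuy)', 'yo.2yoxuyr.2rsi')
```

['yo', 'yo', 'rsi']

Alternation tries branches left to right and keeps the first one that lets the overall match succeed at that position.
Because there's exactly one group, `findall` drops the full match and keeps group 1 from each hit.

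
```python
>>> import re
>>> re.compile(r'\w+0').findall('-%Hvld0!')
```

['Hvld0']

With no groups in the pattern, `findall` gives back each whole match — 1 here.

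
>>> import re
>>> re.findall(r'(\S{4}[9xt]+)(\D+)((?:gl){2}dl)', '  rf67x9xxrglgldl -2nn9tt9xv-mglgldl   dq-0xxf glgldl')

This matches exactly 4 of a non-whitespace character, then one or more of one of [9xt] (captured); then one or more of a non-digit (captured); then the literal 'gl' repeated 2 times, then the literal 'dl' (captured).
With 3 capturing groups, `findall` returns a 3-tuple per match.

[('rf67x9xx', 'r', 'glgldl'), ('-2nn9tt9x', 'v-m', 'glgldl'), ('dq-0xx', 'f ', 'glgldl')]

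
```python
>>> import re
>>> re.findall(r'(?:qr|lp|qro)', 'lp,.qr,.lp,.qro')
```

['lp', 'qr', 'lp', 'qr']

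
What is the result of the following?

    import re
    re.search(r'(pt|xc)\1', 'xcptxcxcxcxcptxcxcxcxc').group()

'xcxc'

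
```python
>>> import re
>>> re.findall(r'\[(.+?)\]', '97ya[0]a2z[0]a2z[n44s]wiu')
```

['0', '0', 'n44s']

A `+?`/`*?`/`{m,n}?` starts at its minimum and grows only as far as needed for what follows to match.
Matches: at [4:7] match '[0]', group 1 = '0'; at [10:13] match '[0]', group 1 = '0'; at [16:22] match '[n44s]', group 1 = 'n44s'.
With a single group, `findall` returns only what that group captured — 3 items.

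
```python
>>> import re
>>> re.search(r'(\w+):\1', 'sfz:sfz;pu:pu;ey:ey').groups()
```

`\1` has to match the exact text group 1 already captured.
`re.search` tries every starting position until one works.
The match spans [0:7] → 'sfz:sfz'.
Captured: group 1 = 'sfz'.

('sfz',)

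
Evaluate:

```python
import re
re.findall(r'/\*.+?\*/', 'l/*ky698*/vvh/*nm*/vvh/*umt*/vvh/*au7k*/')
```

A non-greedy quantifier consumes as few characters as it can — just enough that the remainder of the pattern still matches from where it stops; whatever follows it matches normally.
Walking the string: at [1:10] → '/*ky698*/'; at [13:19] → '/*nm*/'; at [22:29] → '/*umt*/'; at [32:40] → '/*au7k*/'.
`findall` yields the raw match text (4 of them) because the pattern has no groups.

['/*ky698*/', '/*nm*/', '/*umt*/', '/*au7k*/']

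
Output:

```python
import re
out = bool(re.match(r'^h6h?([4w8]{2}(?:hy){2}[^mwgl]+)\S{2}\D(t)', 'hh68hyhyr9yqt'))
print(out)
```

False

With `match`, the pattern is implicitly anchored at the beginning.
Here position 0 doesn't satisfy it, so the call returns None, and `bool(None)` is False.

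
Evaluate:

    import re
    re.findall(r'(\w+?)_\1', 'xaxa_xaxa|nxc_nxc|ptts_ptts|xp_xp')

['xaxa', 'nxc', 'ptts', 'xp']

After group 1 captures some text, `\1` only succeeds where that same text appears again.
Walking the string: at [0:9] match 'xaxa_xaxa', group 1 = 'xaxa'; at [10:17] match 'nxc_nxc', group 1 = 'nxc'; at [18:27] match 'ptts_ptts', group 1 = 'ptts'; at [28:33] match 'xp_xp', group 1 = 'xp'.
`findall` collects group 1 from each match (4 total).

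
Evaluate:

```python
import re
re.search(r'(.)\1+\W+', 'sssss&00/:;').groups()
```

('s',)

`\1` is not a pattern — it's the concrete string captured by group 1, re-applied verbatim.
Unlike `match`, `search` isn't anchored — it looks for the pattern anywhere in the string.
The match spans [0:6] → 'sssss&'.
Captured: group 1 = 's'.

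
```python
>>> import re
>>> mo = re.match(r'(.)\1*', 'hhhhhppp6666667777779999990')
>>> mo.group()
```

With `match`, the pattern is implicitly anchored at the beginning.
The match spans [0:5] → 'hhhhh'.

'hhhhh'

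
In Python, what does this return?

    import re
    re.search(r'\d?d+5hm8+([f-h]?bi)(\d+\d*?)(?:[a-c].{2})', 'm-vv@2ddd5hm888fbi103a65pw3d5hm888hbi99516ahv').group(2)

'103'

The match spans [5:24] → '2ddd5hm888fbi103a65'.
Captured: group 1 = 'fbi', group 2 = '103'.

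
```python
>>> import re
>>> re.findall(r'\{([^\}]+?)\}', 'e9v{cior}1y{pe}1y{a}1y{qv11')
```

['cior', 'pe', 'a']

Because there's exactly one group, `findall` drops the full match and keeps group 1 from each hit.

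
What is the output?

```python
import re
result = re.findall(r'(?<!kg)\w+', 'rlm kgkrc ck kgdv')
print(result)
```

Because the assertion is negative and zero-width, positions next to the forbidden text are skipped.
Walking the string: at [0:3] → 'rlm'; at [4:9] → 'kgkrc'; at [10:12] → 'ck'; at [13:17] → 'kgdv'.
No capturing groups, so `findall` returns the 4 full match strings.

['rlm', 'kgkrc', 'ck', 'kgdv']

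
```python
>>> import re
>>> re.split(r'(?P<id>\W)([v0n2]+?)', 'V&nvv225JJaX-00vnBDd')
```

['V', '&', 'n', 'vv225JJaX', '-', '0', '0vnBDd']

The group in the pattern means `split` returns the separators' captures alongside the pieces.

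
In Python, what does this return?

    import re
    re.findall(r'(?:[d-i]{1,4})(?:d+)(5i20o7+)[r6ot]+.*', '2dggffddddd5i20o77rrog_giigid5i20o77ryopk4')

Pattern: 1 to 4 of a character in [d-i] (non-capturing group); then one or more of a literal 'd' (non-capturing group); then the literal '5i2', then the literal '0o', then one or more of a literal '7' (captured); then one or more of one of [r6ot], then zero or more of any character.
With a single group, `findall` returns only what that group captured — 1 item.

['5i20o77']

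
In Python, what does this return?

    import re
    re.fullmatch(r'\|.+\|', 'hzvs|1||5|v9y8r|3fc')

None

`fullmatch` succeeds only if the pattern covers the string from start to end.
Here the string isn't matched end-to-end, so the call returns None.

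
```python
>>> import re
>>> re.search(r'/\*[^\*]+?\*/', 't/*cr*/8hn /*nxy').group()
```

'/*cr*/'

The match spans [1:7] → '/*cr*/'.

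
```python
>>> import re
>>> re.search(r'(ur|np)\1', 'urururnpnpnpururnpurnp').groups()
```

The backreference `\1` re-matches whatever the first group consumed, character for character.
`search` walks the string left to right and returns the first match it finds.
The match spans [0:4] → 'urur'.
Captured: group 1 = 'ur'.

('ur',)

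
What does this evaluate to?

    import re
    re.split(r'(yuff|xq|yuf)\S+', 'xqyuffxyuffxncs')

['', 'xq', '']

Matches to split on: at [0:15] → 'xqyuffxyuffxncs'.
`re.split` interleaves the captured-group text with the surrounding fragments.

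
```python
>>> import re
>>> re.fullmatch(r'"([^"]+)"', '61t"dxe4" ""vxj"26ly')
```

None

`re.fullmatch` requires the pattern to consume the entire string.
Here there's no way to consume every character, so the call returns None.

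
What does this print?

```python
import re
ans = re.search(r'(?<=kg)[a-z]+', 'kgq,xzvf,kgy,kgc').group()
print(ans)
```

The `(?=…)`/`(?<=…)` assertion just peeks at neighbouring text; it doesn't advance the match position.
`search` walks the string left to right and returns the first match it finds.
The match spans [2:3] → 'q'.

q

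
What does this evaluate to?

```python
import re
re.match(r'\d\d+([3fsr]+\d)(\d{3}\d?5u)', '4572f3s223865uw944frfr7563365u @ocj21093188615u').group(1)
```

The match spans [0:14] → '4572f3s223865u'.
Captured: group 1 = 'f3s2', group 2 = '23865u'.

'f3s2'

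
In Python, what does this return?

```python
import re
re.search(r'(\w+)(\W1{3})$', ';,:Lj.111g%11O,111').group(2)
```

',111'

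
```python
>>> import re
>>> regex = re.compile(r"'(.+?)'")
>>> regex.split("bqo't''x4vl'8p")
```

['bqo', 't', '', 'x4vl', '8p']

The `?` after the quantifier makes it lazy — it takes as little as possible before letting the rest of the pattern try.
With a capturing group present, the delimiter's captured portion is kept in the result list.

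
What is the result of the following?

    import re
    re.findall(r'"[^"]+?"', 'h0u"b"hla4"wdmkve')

['"b"']

With no groups in the pattern, `findall` gives back each whole match — 1 here.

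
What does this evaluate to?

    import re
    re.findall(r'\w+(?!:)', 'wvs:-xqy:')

['wv', 'xq']

The negative lookahead/lookbehind blocks any match where the forbidden context is present.
Matches: at [0:2] → 'wv'; at [5:7] → 'xq'.
With no groups in the pattern, `findall` gives back each whole match — 2 here.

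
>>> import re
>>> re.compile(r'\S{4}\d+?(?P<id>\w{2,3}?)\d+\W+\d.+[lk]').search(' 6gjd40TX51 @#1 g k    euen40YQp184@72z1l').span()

(1, 41)

Pattern: exactly 4 of a non-whitespace character, then one or more of a digit (lazy); then 2 to 3 of a word character (lazy) (captured as 'id'); then one or more of a digit; then one or more of a non-word character; then a digit, then one or more of any character, then one of [lk].
The match spans [1:41] → '6gjd40TX51 @#1 g k    euen40YQp184@72z1l'.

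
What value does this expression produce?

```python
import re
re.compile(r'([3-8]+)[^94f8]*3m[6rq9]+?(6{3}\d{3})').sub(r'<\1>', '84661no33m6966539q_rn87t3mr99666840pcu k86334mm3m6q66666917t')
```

With the lazy modifier that quantifier settles for the fewest repetitions that let the rest of the pattern succeed (the atoms after it are unaffected and can still be greedy).
`\1` in the replacement pulls in group 1's text for each match.

'84661no33m6966539q_rn<87>pcu k<86334>17t'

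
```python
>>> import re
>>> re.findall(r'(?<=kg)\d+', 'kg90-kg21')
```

['90', '21']

Because the assertion is zero-width, the text it checks is not consumed and won't appear in the result.
With no groups in the pattern, `findall` gives back each whole match — 2 here.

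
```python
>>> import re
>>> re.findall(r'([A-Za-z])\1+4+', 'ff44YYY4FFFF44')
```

['f', 'Y', 'F']

A backreference is literal: `\1` must see the identical characters the first group matched.
Because there's exactly one group, `findall` drops the full match and keeps group 1 from each hit.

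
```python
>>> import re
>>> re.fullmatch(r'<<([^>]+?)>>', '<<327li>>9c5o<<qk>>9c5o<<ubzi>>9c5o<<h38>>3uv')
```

None

For `fullmatch`, every character of the input must be accounted for by the pattern.
Here the string isn't matched end-to-end, so the call returns None.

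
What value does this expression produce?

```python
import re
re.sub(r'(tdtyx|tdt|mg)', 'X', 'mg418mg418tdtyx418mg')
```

'X418X418X418X'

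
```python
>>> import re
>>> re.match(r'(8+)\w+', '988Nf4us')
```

Pattern: one or more of a literal '8' (captured); then one or more of a word character.
`match` is anchored at position 0; if the pattern doesn't fit there, it returns None.
Here the string doesn't start with a match, so the call returns None.

None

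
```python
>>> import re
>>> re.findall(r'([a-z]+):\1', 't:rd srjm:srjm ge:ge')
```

['srjm', 'ge']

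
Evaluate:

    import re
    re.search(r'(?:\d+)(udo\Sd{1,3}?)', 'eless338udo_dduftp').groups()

The match spans [5:13] → '338udo_d'.
Captured: group 1 = 'udo_d'.

('udo_d',)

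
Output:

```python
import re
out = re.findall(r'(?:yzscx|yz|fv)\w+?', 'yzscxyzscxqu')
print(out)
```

['yzscxy']

`|` is ordered: at each position the engine commits to the first alternative that works.
Matches: at [0:6] → 'yzscxy'.
With no groups in the pattern, `findall` gives back each whole match — 1 here.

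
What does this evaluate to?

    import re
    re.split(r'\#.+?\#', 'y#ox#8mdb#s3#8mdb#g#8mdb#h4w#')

Matches to split on: at [1:5] → '#ox#'; at [9:13] → '#s3#'; at [17:20] → '#g#'; at [24:29] → '#h4w#'.
The string is cut at each match, leaving 5 pieces.

['y', '8mdb', '8mdb', '8mdb', '']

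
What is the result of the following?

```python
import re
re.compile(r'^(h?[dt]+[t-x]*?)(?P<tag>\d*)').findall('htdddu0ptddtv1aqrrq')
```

The pattern matches anchored at the start of the string; then optionally the literal 'h', then one or more of one of [dt], then zero or more of a character in [t-x] (lazy) (captured); then zero or more of a digit (captured as 'tag').
Walking the string: at [0:5] match 'htddd', groups = ('htddd', '').
With 2 capturing groups, `findall` returns a 2-tuple per match.

[('htddd', '')]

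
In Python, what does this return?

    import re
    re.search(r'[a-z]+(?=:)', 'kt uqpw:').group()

Because the assertion is zero-width, the text it checks is not consumed and won't appear in the result.
The match spans [3:7] → 'uqpw'.

'uqpw'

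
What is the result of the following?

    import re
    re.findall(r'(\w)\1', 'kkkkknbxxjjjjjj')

`\1` has to match the exact text group 1 already captured.
Scanning left to right: at [0:2] match 'kk', group 1 = 'k'; at [2:4] match 'kk', group 1 = 'k'; at [7:9] match 'xx', group 1 = 'x'; at [9:11] match 'jj', group 1 = 'j'; at [11:13] match 'jj', group 1 = 'j'; ….
With a single group, `findall` returns only what that group captured — 6 items.

['k', 'k', 'x', 'j', 'j', 'j']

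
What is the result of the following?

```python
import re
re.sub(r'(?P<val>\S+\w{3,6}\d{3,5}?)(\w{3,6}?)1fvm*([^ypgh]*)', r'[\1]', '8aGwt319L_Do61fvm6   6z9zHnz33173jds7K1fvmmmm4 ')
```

'[8aGwt319]'

Pattern: one or more of a non-whitespace character, then 3 to 6 of a word character, then 3 to 5 of a digit (lazy) (captured as 'val'); then 3 to 6 of a word character (lazy) (captured); then the literal '1fv', then zero or more of the literal 'm'; then zero or more of any character except [ypgh] (captured).
Matches: at [0:47] → '8aGwt319L_Do61fvm6   6z9zHnz33173jds7K1fvmmmm4 '.
Each match is replaced using the text its own group 1 captured.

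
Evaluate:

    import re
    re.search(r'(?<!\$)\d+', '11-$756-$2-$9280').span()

(0, 2)

Because the assertion is negative and zero-width, positions next to the forbidden text are skipped.
The match spans [0:2] → '11'.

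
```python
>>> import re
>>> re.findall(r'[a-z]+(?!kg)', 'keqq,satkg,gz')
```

['keqq', 'satkg', 'gz']

The negative lookahead/lookbehind blocks any match where the forbidden context is present.
Since nothing is captured, `findall` lists the 3 matched substrings directly.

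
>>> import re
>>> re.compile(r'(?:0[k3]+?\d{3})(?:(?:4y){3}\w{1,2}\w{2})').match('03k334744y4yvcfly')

The pattern matches the literal '0', then one or more of one of [k3] (lazy), then exactly 3 of a digit (non-capturing group); then the literal '4y' repeated 3 times, then 1 to 2 of a word character, then exactly 2 of a word character (non-capturing group).
`match` is anchored at position 0; if the pattern doesn't fit there, it returns None.
Here the string doesn't start with a match, so the call returns None.

None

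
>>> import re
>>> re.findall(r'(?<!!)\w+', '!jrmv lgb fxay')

['rmv', 'lgb', 'fxay']

`(?!…)`/`(?<!…)` only lets a position through if the neighbouring text does NOT match; no characters are consumed.
`findall` yields the raw match text (3 of them) because the pattern has no groups.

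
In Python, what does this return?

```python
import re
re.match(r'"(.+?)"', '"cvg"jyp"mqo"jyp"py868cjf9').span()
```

(0, 5)

With `match`, the pattern is implicitly anchored at the beginning.
The match spans [0:5] → '"cvg"'.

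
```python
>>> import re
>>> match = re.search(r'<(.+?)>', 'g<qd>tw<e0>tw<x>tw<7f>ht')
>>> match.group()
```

'<qd>'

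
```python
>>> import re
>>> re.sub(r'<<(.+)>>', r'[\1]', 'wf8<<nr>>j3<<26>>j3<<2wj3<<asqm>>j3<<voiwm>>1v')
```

Matches: at [3:44] → '<<nr>>j3<<26>>j3<<2wj3<<asqm>>j3<<voiwm>>'.
The replacement refers to a captured group, so each match is rewritten using its own captured text.

'wf8[nr>>j3<<26>>j3<<2wj3<<asqm>>j3<<voiwm]1v'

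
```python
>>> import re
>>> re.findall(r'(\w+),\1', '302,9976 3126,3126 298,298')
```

A backreference is literal: `\1` must see the identical characters the first group matched.
Scanning left to right: at [9:18] match '3126,3126', group 1 = '3126'; at [19:26] match '298,298', group 1 = '298'.
One capturing group, so `findall` returns just the captured substring from each match — 2 in all.

['3126', '298']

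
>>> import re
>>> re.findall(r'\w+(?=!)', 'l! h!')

Because the assertion is zero-width, the text it checks is not consumed and won't appear in the result.
Matches: at [0:1] → 'l'; at [3:4] → 'h'.
Since nothing is captured, `findall` lists the 2 matched substrings directly.

['l', 'h']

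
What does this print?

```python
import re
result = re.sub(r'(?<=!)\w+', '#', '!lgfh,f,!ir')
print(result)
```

!#,f,!#

The `(?=…)`/`(?<=…)` assertion just peeks at neighbouring text; it doesn't advance the match position.
Matches: at [1:5] → 'lgfh'; at [9:11] → 'ir'.
Each match is replaced by '#'.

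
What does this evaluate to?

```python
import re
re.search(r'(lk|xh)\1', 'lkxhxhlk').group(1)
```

'xh'

`\1` is not a pattern — it's the concrete string captured by group 1, re-applied verbatim.
Unlike `match`, `search` isn't anchored — it looks for the pattern anywhere in the string.
The match spans [2:6] → 'xhxh'.
Captured: group 1 = 'xh'.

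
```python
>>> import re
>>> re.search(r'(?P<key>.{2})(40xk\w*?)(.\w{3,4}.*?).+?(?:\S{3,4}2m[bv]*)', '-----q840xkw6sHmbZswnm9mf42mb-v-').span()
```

(5, 29)

The match spans [5:29] → 'q840xkw6sHmbZswnm9mf42mb'.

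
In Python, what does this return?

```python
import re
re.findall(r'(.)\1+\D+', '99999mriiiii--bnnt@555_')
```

['9', '5']

The backreference `\1` re-matches whatever the first group consumed, character for character.
Walking the string: at [0:19] match '99999mriiiii--bnnt@', group 1 = '9'; at [19:23] match '555_', group 1 = '5'.
Because there's exactly one group, `findall` drops the full match and keeps group 1 from each hit.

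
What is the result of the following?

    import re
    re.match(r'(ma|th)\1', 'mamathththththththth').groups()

('ma',)

The match spans [0:4] → 'mama'.
Captured: group 1 = 'ma'.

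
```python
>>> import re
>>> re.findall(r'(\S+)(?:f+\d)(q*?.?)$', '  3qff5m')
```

[('3qf', 'm')]

The pattern matches one or more of a non-whitespace character (captured); then one or more of the literal 'f', then a digit (non-capturing group); then zero or more of the literal 'q' (lazy), then optionally any character (captured); then anchored at the end.
Matches: at [2:8] match '3qff5m', groups = ('3qf', 'm').
With 2 capturing groups, `findall` returns a 2-tuple per match.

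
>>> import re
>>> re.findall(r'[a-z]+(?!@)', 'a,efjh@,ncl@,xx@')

['a', 'efj', 'nc', 'x']

`(?!…)`/`(?<!…)` only lets a position through if the neighbouring text does NOT match; no characters are consumed.
No capturing groups, so `findall` returns the 4 full match strings.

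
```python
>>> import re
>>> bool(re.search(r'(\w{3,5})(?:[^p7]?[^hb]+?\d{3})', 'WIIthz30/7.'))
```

False

Here no position works, so the call returns None, and `bool(None)` is False.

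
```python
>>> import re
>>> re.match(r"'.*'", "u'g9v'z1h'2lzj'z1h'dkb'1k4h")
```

With `match`, the pattern is implicitly anchored at the beginning.
Here position 0 doesn't satisfy it, so the call returns None.

None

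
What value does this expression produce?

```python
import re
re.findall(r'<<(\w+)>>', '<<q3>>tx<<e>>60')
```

Matches: at [0:6] match '<<q3>>', group 1 = 'q3'; at [8:13] match '<<e>>', group 1 = 'e'.
One capturing group, so `findall` returns just the captured substring from each match — 2 in all.

['q3', 'e']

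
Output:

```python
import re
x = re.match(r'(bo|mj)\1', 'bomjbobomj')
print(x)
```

None

`match` is anchored at position 0; if the pattern doesn't fit there, it returns None.
Here the string doesn't start with a match, so the call returns None.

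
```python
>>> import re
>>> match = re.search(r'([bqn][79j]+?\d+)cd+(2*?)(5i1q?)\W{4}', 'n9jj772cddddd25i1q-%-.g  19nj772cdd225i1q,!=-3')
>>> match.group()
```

'n9jj772cddddd25i1q-%-.'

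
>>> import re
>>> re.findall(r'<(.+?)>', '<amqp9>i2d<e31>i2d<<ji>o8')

A non-greedy quantifier consumes as few characters as it can — just enough that the remainder of the pattern still matches from where it stops; whatever follows it matches normally.
Walking the string: at [0:7] match '<amqp9>', group 1 = 'amqp9'; at [10:15] match '<e31>', group 1 = 'e31'; at [18:23] match '<<ji>', group 1 = '<ji'.
With a single group, `findall` returns only what that group captured — 3 items.

['amqp9', 'e31', '<ji']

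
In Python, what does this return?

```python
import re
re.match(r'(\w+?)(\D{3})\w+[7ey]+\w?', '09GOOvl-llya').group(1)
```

Pattern: one or more of a word character (lazy) (captured); then exactly 3 of a non-digit (captured); then one or more of a word character, then one or more of one of [7ey]; then optionally a word character.
With the lazy modifier that quantifier settles for the fewest repetitions that let the rest of the pattern succeed (the atoms after it are unaffected and can still be greedy).
With `match`, the pattern is implicitly anchored at the beginning.
The match spans [0:12] → '09GOOvl-llya'.
Captured: group 1 = '09GOO', group 2 = 'vl-'.

'09GOO'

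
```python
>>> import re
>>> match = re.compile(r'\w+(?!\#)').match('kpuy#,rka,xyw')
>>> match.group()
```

`re.match` won't scan ahead — the pattern has to work from the very first character.
The match spans [0:3] → 'kpu'.

'kpu'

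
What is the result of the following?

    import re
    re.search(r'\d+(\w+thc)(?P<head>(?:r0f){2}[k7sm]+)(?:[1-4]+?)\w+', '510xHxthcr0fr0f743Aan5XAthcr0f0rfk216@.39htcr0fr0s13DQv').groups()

Pattern: one or more of a digit; then one or more of a word character, then the literal 'thc' (captured); then the literal 'r0f' repeated 2 times, then one or more of one of [k7sm] (captured as 'head'); then one or more of a character in [1-4] (lazy) (non-capturing group); then one or more of a word character.
`search` walks the string left to right and returns the first match it finds.
The match spans [0:37] → '510xHxthcr0fr0f743Aan5XAthcr0f0rfk216'.
Captured: group 1 = 'xHxthc', group 2 = 'r0fr0f7'.

('xHxthc', 'r0fr0f7')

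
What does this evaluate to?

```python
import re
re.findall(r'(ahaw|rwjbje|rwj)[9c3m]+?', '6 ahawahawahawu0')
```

[]

With a single group, `findall` returns only what that group captured — 0 items.
Nothing in the string satisfies the pattern, so the list is empty.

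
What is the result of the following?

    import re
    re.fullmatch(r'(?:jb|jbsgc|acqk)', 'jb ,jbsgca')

None

For `fullmatch`, every character of the input must be accounted for by the pattern.
Here the string isn't matched end-to-end, so the call returns None.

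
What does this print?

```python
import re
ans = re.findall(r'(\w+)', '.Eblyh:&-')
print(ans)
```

['Eblyh']

This matches one or more of a word character (captured).
Scanning left to right: at [1:6] match 'Eblyh', group 1 = 'Eblyh'.
With a single group, `findall` returns only what that group captured — 1 item.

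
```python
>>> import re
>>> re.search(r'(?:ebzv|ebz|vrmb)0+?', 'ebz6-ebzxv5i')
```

None

`search` walks the string left to right and returns the first match it finds.
Here the pattern never matches, so the call returns None.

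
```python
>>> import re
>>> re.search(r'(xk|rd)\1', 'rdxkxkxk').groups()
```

('xk',)

The match spans [2:6] → 'xkxk'.
Captured: group 1 = 'xk'.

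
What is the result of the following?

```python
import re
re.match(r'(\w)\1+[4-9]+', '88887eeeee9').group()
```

'88887'

`match` is anchored at position 0; if the pattern doesn't fit there, it returns None.
The match spans [0:5] → '88887'.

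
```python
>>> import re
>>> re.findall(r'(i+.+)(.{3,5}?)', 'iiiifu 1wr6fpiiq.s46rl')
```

[('iiiifu 1wr6fpiiq.s4', '6rl')]

Multiple groups make `findall` return tuples — one 2-tuple for the one match.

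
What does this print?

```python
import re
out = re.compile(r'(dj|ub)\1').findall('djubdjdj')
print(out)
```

['dj']

A backreference is literal: `\1` must see the identical characters the first group matched.
One capturing group, so `findall` returns just the captured substring from the one match — 1 in all.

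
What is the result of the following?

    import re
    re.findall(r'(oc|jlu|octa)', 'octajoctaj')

Alternation isn't longest-match — the leftmost alternative that fits at this position is chosen.
One capturing group, so `findall` returns just the captured substring from each match — 2 in all.

['oc', 'oc']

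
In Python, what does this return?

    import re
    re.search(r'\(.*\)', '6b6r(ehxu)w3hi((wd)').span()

(4, 19)

`search` walks the string left to right and returns the first match it finds.
The match spans [4:19] → '(ehxu)w3hi((wd)'.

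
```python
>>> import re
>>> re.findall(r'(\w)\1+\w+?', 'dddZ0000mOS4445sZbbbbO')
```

`\1` is not a pattern — it's the concrete string captured by group 1, re-applied verbatim.
Because there's exactly one group, `findall` drops the full match and keeps group 1 from each hit.

['d', '0', '4', 'b']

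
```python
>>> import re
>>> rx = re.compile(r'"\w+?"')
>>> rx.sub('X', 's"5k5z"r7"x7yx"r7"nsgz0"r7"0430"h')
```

'sXr7Xr7Xr7Xh'

Each match is replaced by 'X'.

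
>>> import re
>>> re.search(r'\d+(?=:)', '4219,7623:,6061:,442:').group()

The lookaround is zero-width — it requires the adjacent text to match without consuming it, so the asserted text isn't part of the match.
The match spans [5:9] → '7623'.

'7623'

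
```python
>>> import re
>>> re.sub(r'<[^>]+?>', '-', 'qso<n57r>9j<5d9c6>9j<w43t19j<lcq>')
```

'qso-9j-9j-'

`sub` substitutes '-' at each match site.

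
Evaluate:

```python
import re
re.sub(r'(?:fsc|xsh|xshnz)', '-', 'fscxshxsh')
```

'---'

Matches: at [0:3] → 'fsc'; at [3:6] → 'xsh'; at [6:9] → 'xsh'.
Every occurrence is swapped for '-'.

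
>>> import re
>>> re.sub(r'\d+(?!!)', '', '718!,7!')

`(?!…)`/`(?<!…)` only lets a position through if the neighbouring text does NOT match; no characters are consumed.
Matches: at [0:2] → '71'.
`sub` substitutes '' at each match site.

'8!,7!'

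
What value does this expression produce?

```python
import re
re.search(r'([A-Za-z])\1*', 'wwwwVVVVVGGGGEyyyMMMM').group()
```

`\1` is not a pattern — it's the concrete string captured by group 1, re-applied verbatim.
`re.search` tries every starting position until one works.
The match spans [0:4] → 'wwww'.
Captured: group 1 = 'w'.

'wwww'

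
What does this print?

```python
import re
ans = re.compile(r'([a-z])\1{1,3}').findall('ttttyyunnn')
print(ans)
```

The backreference `\1` re-matches whatever the first group consumed, character for character.
Walking the string: at [0:4] match 'tttt', group 1 = 't'; at [4:6] match 'yy', group 1 = 'y'; at [7:10] match 'nnn', group 1 = 'n'.
One capturing group, so `findall` returns just the captured substring from each match — 3 in all.

['t', 'y', 'n']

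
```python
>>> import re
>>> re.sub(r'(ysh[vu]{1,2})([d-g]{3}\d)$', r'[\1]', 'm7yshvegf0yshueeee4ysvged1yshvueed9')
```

The pattern matches the literal 'ysh', then 1 to 2 of one of [vu] (captured); then exactly 3 of a character in [d-g], then a digit (captured); then anchored at the end.
Matches: at [26:35] → 'yshvueed9'.
Each match is replaced using the text its own group 1 captured.

'm7yshvegf0yshueeee4ysvged1[yshvu]'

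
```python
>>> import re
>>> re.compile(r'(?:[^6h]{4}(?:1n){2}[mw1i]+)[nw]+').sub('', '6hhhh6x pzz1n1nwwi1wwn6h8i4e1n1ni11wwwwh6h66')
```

'6hhhh6x6hh6h66'

Pattern: exactly 4 of any character except [6h], then the literal '1n' repeated 2 times, then one or more of one of [mw1i] (non-capturing group); then one or more of one of [nw].
Matches: at [7:22] → ' pzz1n1nwwi1wwn'; at [24:39] → '8i4e1n1ni11wwww'.
`sub` substitutes '' at each match site.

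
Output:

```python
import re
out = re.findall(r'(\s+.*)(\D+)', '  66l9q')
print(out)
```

[('  66l9', 'q')]

The pattern matches one or more of whitespace, then zero or more of any character (captured); then one or more of a non-digit (captured).
2 groups means the one result is a tuple of 2 captured strings — 1 here.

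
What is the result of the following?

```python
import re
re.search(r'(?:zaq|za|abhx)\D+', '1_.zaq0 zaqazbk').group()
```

'zaq'

Unlike `match`, `search` isn't anchored — it looks for the pattern anywhere in the string.
The match spans [3:6] → 'zaq'.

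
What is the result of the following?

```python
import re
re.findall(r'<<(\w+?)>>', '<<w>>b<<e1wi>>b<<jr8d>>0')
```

['w', 'e1wi', 'jr8d']

Matches: at [0:5] match '<<w>>', group 1 = 'w'; at [6:14] match '<<e1wi>>', group 1 = 'e1wi'; at [15:23] match '<<jr8d>>', group 1 = 'jr8d'.
Because there's exactly one group, `findall` drops the full match and keeps group 1 from each hit.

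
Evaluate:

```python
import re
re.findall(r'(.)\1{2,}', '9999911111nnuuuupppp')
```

['9', '1', 'u', 'p']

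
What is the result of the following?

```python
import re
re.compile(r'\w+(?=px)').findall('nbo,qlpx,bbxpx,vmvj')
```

['ql', 'bbx']

The `(?=…)`/`(?<=…)` assertion just peeks at neighbouring text; it doesn't advance the match position.
Scanning left to right: at [4:6] → 'ql'; at [9:12] → 'bbx'.
Since nothing is captured, `findall` lists the 2 matched substrings directly.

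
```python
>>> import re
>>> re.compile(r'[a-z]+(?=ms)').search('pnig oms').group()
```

'o'

Because the assertion is zero-width, the text it checks is not consumed and won't appear in the result.
The match spans [5:6] → 'o'.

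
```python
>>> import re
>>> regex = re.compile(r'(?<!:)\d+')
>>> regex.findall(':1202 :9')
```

Because the assertion is negative and zero-width, positions next to the forbidden text are skipped.
Matches: at [2:5] → '202'.
With no groups in the pattern, `findall` gives back each whole match — 1 here.

['202']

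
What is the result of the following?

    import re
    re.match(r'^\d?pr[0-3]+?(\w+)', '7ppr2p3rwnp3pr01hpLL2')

None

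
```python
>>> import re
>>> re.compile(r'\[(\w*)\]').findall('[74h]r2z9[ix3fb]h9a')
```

Walking the string: at [0:5] match '[74h]', group 1 = '74h'; at [9:16] match '[ix3fb]', group 1 = 'ix3fb'.
Because there's exactly one group, `findall` drops the full match and keeps group 1 from each hit.

['74h', 'ix3fb']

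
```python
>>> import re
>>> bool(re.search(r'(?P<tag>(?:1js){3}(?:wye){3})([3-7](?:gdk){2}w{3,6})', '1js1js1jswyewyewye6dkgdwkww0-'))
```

False

Here no position works, so the call returns None, and `bool(None)` is False.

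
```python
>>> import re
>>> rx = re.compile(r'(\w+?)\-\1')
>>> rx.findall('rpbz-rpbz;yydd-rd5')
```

['rpbz']

A backreference is literal: `\1` must see the identical characters the first group matched.
One capturing group, so `findall` returns just the captured substring from the one match — 1 in all.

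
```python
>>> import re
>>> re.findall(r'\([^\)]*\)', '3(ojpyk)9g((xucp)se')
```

Matches: at [1:8] → '(ojpyk)'; at [10:17] → '((xucp)'.
No capturing groups, so `findall` returns the 2 full match strings.

['(ojpyk)', '((xucp)']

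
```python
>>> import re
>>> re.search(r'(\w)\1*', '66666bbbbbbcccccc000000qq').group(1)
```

A backreference is literal: `\1` must see the identical characters the first group matched.
`re.search` tries every starting position until one works.
The match spans [0:5] → '66666'.
Captured: group 1 = '6'.

'6'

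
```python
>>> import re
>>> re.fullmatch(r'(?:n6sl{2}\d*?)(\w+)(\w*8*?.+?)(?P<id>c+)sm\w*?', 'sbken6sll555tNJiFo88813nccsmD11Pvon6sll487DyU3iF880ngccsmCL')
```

None

`fullmatch` succeeds only if the pattern covers the string from start to end.
Here there's no way to consume every character, so the call returns None.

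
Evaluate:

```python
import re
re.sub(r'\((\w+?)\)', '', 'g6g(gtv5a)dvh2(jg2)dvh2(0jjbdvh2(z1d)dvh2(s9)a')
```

'g6gdvh2dvh2(0jjbdvh2dvh2a'

Every occurrence is swapped for ''.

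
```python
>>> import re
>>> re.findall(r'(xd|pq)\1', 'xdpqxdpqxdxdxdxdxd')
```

['xd', 'xd']

`\1` has to match the exact text group 1 already captured.
Matches: at [8:12] match 'xdxd', group 1 = 'xd'; at [12:16] match 'xdxd', group 1 = 'xd'.
With a single group, `findall` returns only what that group captured — 2 items.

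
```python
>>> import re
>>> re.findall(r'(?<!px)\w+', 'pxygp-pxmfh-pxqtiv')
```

A negative assertion filters positions out without eating any characters.
Scanning left to right: at [0:5] → 'pxygp'; at [6:11] → 'pxmfh'; at [12:18] → 'pxqtiv'.
`findall` yields the raw match text (3 of them) because the pattern has no groups.

['pxygp', 'pxmfh', 'pxqtiv']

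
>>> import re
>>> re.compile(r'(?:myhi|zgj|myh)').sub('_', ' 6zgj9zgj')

' 6_9_'

Matches: at [2:5] → 'zgj'; at [6:9] → 'zgj'.
Each match is replaced by '_'.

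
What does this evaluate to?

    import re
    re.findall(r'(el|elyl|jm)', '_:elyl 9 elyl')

Alternation isn't longest-match — the leftmost alternative that fits at this position is chosen.
Matches: at [2:4] match 'el', group 1 = 'el'; at [9:11] match 'el', group 1 = 'el'.
`findall` collects group 1 from each match (2 total).

['el', 'el']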